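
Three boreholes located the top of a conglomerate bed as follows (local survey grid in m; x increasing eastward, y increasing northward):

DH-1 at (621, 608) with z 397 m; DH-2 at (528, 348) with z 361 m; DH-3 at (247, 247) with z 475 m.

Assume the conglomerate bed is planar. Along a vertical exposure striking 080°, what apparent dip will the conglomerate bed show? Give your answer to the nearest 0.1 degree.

24.6°

Let the plane be z = a·x + b·y + c.
DH-2−DH-1: −93a − 260b = −36;  DH-3−DH-1: −374a − 361b = 78.
Solving gives a = −0.52266, b = 0.32541.
Unit vector along 080° is (sin 80°, cos 80°) = (0.9848, 0.1736).
Slope in that direction = a·(0.9848) + b·(0.1736) = −0.45821.
Apparent dip = arctan|0.45821| = 24.6° (true dip is 31.6°, so apparent ≤ true as expected).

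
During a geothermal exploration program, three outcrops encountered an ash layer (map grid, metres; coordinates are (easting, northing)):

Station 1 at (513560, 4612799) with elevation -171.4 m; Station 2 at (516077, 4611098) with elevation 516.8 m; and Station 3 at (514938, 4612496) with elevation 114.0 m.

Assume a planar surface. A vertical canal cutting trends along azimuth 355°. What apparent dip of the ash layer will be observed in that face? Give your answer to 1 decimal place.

Two edge vectors: Station 1→Station 2 = (2517, -1701, 688.2), Station 1→Station 3 = (1378, -303, 285.4).
Normal n = (Station 1→Station 2) × (Station 1→Station 3) = (-276940.8, 229987.8, 1581327).
So ∂z/∂E = −n_x/n_z = 0.17513 and ∂z/∂N = −n_y/n_z = −0.14544.
Unit vector along 355° is (sin 355°, cos 355°) = (-0.0872, 0.9962).
Slope in that direction = a·(-0.0872) + b·(0.9962) = −0.16015.
Apparent dip = arctan|0.16015| = 9.1° (true dip is 12.8°, so apparent ≤ true as expected).

9.1°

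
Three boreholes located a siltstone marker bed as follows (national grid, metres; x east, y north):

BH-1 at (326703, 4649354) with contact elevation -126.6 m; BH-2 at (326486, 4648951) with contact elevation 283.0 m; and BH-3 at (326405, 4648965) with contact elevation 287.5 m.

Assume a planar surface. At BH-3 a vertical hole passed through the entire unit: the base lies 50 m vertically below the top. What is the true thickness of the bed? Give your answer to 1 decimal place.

36.7 m

Let the plane be z = a·x + b·y + c.
BH-2−BH-1: −217a − 403b = 409.6;  BH-3−BH-1: −298a − 389b = 414.1.
Solving gives a = −0.21154, b = −0.90247.
|∇z| = √(a²+b²) = 0.92693, so dip δ = arctan(0.92693) = 42.83°.
True thickness = vertical thickness × cos δ = 50 × cos 42.83° = 36.7 m.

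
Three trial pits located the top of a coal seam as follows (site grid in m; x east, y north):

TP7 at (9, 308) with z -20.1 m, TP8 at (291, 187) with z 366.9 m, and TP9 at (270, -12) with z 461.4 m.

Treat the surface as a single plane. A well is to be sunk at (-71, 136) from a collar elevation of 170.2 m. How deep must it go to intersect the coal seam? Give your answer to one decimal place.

177.8 m

Two edge vectors: TP7→TP8 = (282, -121, 387), TP7→TP9 = (261, -320, 481.5).
Normal n = (TP7→TP8) × (TP7→TP9) = (65578.5, -34776, -58659).
So ∂z/∂x = −n_x/n_z = 1.11796 and ∂z/∂y = −n_y/n_z = −0.59285.
Intercept c from TP7: -20.1 − 10.06 + 182.60 = 152.44.
At (-71, 136): z_contact = −79.38 − 80.63 + 152.44 = -7.57 m.
Depth below ground = 170.2 − (-7.57) = 177.8 m.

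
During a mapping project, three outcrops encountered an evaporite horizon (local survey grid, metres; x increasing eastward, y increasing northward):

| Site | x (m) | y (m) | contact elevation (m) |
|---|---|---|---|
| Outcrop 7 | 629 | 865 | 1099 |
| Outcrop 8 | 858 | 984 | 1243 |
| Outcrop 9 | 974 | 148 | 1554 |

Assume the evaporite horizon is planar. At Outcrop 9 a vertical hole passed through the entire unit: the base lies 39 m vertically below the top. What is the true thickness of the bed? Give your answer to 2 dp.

30.28 m

Let the plane be z = a·x + b·y + c.
Outcrop 8−Outcrop 7: 229a + 119b = 144;  Outcrop 9−Outcrop 7: 345a − 717b = 455.
Solving gives a = 0.76684, b = −0.26561.
|∇z| = √(a²+b²) = 0.81154, so dip δ = arctan(0.81154) = 39.06°.
True thickness = vertical thickness × cos δ = 39 × cos 39.06° = 30.28 m.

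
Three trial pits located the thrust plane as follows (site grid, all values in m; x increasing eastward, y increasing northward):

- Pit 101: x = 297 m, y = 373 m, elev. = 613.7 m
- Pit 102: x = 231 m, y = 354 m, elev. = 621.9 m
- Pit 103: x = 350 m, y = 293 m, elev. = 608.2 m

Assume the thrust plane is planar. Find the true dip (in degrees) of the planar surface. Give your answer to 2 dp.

6.93°

Let the plane be z = a·x + b·y + c.
Pit 102−Pit 101: −66a − 19b = 8.2;  Pit 103−Pit 101: 53a − 80b = −5.5.
Solving gives a = −0.12096, b = −0.01139.
Gradient magnitude |∇z| = √(a² + b²) = √(0.01463 + 0.00013) = 0.12150.
True dip = arctan(0.12150) = 6.93°, dipping toward E (azimuth ≈ 085°).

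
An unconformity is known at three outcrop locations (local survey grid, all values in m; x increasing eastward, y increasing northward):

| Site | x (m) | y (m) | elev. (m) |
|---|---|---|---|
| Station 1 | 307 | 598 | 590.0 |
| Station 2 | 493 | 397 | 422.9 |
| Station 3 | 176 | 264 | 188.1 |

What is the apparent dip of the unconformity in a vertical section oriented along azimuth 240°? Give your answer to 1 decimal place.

38.3°

Two edge vectors: Station 1→Station 2 = (186, -201, -167.1), Station 1→Station 3 = (-131, -334, -401.9).
Normal n = (Station 1→Station 2) × (Station 1→Station 3) = (24970.5, 96643.5, -88455).
So ∂z/∂x = −n_x/n_z = 0.28230 and ∂z/∂y = −n_y/n_z = 1.09257.
Unit vector along 240° is (sin 240°, cos 240°) = (-0.8660, -0.5000).
Slope in that direction = a·(-0.8660) + b·(-0.5000) = −0.79076.
Apparent dip = arctan|0.79076| = 38.3° (true dip is 48.5°, so apparent ≤ true as expected).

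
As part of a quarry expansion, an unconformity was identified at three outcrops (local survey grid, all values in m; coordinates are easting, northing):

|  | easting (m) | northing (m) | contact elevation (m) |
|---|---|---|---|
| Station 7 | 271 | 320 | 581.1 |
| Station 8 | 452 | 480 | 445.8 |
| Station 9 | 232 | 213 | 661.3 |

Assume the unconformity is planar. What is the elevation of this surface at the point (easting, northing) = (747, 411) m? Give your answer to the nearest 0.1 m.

457.4 m

Two edge vectors: Station 7→Station 8 = (181, 160, -135.3), Station 7→Station 9 = (-39, -107, 80.2).
Normal n = (Station 7→Station 8) × (Station 7→Station 9) = (-1645.1, -9239.5, -13127).
So ∂z/∂easting = −n_x/n_z = −0.12532 and ∂z/∂northing = −n_y/n_z = −0.70385.
Intercept c from Station 7: 581.1 + 33.96 + 225.23 = 840.30.
At (747, 411): z = −93.6 − 289.3 + 840.30 = 457.4 m.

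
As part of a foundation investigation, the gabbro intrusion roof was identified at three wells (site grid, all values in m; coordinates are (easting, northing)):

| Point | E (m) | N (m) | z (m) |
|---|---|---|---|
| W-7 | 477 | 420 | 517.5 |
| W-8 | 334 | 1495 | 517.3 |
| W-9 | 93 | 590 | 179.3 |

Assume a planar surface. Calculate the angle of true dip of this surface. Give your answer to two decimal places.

43.35°

Two edge vectors: W-7→W-8 = (-143, 1075, -0.2), W-7→W-9 = (-384, 170, -338.2).
Normal n = (W-7→W-8) × (W-7→W-9) = (-363531, -48285.8, 388490).
So ∂z/∂E = −n_x/n_z = 0.93575 and ∂z/∂N = −n_y/n_z = 0.12429.
Gradient magnitude |∇z| = √(a² + b²) = √(0.87564 + 0.01545) = 0.94397.
True dip = arctan(0.94397) = 43.35°, dipping toward W (azimuth ≈ 262°).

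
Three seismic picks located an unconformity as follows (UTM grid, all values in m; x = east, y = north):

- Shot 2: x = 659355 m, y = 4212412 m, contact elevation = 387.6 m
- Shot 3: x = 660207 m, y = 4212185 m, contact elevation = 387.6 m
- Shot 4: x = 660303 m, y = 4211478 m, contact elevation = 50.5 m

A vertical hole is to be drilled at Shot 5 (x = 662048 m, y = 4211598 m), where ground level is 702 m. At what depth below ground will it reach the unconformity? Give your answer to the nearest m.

362 m

Two edge vectors: Shot 2→Shot 3 = (852, -227, 0), Shot 2→Shot 4 = (948, -934, -337.1).
Normal n = (Shot 2→Shot 3) × (Shot 2→Shot 4) = (76521.7, 287209.2, -580572).
So ∂z/∂x = −n_x/n_z = 0.13180398 and ∂z/∂y = −n_y/n_z = 0.49470040.
Intercept c from Shot 2: 387.6 − 86905.61 − 2083881.90 = −2170399.91.
At (662048, 4211598): z_contact = 87260.6 + 2083479.2 − 2170399.91 = 339.9 m.
Depth below ground = 702 − 339.9 = 362 m.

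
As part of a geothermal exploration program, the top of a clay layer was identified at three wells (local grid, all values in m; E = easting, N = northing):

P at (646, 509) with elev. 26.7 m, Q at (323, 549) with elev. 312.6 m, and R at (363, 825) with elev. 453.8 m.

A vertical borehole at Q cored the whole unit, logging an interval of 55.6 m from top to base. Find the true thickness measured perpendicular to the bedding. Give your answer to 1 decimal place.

Two edge vectors: P→Q = (-323, 40, 285.9), P→R = (-283, 316, 427.1).
Normal n = (P→Q) × (P→R) = (-73260.4, 57043.6, -90748).
So ∂z/∂E = −n_x/n_z = −0.80729 and ∂z/∂N = −n_y/n_z = 0.62859.
|∇z| = √(a²+b²) = 1.02316, so dip δ = arctan(1.02316) = 45.66°.
True thickness = vertical thickness × cos δ = 55.6 × cos 45.66° = 38.9 m.

38.9 m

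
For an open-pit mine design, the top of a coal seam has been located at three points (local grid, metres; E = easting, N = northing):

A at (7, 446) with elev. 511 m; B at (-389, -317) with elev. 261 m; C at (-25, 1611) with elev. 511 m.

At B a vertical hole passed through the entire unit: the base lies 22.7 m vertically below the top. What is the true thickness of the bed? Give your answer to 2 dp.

19.47 m

Two edge vectors: A→B = (-396, -763, -250), A→C = (-32, 1165, 0).
Normal n = (A→B) × (A→C) = (291250, 8000, -485756).
So ∂z/∂E = −n_x/n_z = 0.59958 and ∂z/∂N = −n_y/n_z = 0.01647.
|∇z| = √(a²+b²) = 0.59981, so dip δ = arctan(0.59981) = 30.96°.
True thickness = vertical thickness × cos δ = 22.7 × cos 30.96° = 19.47 m.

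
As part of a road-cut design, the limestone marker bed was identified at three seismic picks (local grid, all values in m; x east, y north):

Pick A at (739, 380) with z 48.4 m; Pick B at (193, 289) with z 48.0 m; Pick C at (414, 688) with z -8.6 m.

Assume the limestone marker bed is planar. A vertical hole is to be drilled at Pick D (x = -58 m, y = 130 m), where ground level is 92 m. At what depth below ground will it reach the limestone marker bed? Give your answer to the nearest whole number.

Let the plane be z = a·x + b·y + c.
Pick B−Pick A: −546a − 91b = −0.4;  Pick C−Pick A: −325a + 308b = −57.
Solving gives a = 0.02685, b = −0.15673.
Then c = 48.4 − a·739 − b·380 = 88.11.
At (-58, 130): z_contact = −1.6 − 20.4 + 88.11 = 66.2 m.
Depth below ground = 92 − 66.2 = 26 m.

26 m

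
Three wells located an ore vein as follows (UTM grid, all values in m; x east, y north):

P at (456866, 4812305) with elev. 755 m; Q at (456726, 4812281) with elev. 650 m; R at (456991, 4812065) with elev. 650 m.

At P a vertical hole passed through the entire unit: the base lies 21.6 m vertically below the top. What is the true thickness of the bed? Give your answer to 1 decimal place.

Two edge vectors: P→Q = (-140, -24, -105), P→R = (125, -240, -105).
Normal n = (P→Q) × (P→R) = (-22680, -27825, 36600).
So ∂z/∂x = −n_x/n_z = 0.61967 and ∂z/∂y = −n_y/n_z = 0.76025.
|∇z| = √(a²+b²) = 0.98080, so dip δ = arctan(0.98080) = 44.44°.
True thickness = vertical thickness × cos δ = 21.6 × cos 44.44° = 15.4 m.

15.4 m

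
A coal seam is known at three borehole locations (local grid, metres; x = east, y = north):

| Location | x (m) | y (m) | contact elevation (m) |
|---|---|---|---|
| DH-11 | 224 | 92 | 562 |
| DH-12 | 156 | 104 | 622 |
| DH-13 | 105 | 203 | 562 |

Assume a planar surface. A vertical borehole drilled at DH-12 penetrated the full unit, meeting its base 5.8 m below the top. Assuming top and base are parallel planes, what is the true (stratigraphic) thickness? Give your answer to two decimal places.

3.08 m

Two edge vectors: DH-11→DH-12 = (-68, 12, 60), DH-11→DH-13 = (-119, 111, 0).
Normal n = (DH-11→DH-12) × (DH-11→DH-13) = (-6660, -7140, -6120).
So ∂z/∂x = −n_x/n_z = −1.08824 and ∂z/∂y = −n_y/n_z = −1.16667.
|∇z| = √(a²+b²) = 1.59542, so dip δ = arctan(1.59542) = 57.92°.
True thickness = vertical thickness × cos δ = 5.8 × cos 57.92° = 3.08 m.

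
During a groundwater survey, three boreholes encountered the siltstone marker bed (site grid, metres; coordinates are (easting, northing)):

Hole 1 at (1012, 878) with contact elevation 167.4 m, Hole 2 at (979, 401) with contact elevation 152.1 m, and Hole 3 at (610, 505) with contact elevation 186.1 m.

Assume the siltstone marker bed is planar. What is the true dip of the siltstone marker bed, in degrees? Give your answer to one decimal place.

Let the plane be z = a·E + b·N + c.
Hole 2−Hole 1: −33a − 477b = −15.3;  Hole 3−Hole 1: −402a − 373b = 18.7.
Solving gives a = −0.08151, b = 0.03771.
Gradient magnitude |∇z| = √(a² + b²) = √(0.00664 + 0.00142) = 0.08981.
True dip = arctan(0.08981) = 5.1°, dipping toward ESE (azimuth ≈ 115°).

5.1°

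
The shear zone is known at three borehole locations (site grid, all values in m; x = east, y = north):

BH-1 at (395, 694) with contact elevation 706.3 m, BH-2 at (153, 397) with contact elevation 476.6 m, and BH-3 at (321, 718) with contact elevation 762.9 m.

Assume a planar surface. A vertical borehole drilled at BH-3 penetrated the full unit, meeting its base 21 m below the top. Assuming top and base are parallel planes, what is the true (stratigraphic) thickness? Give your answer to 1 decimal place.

Let the plane be z = a·x + b·y + c.
BH-2−BH-1: −242a − 297b = −229.7;  BH-3−BH-1: −74a + 24b = 56.6.
Solving gives a = −0.40659, b = 1.10469.
|∇z| = √(a²+b²) = 1.17714, so dip δ = arctan(1.17714) = 49.65°.
True thickness = vertical thickness × cos δ = 21 × cos 49.65° = 13.6 m.

13.6 m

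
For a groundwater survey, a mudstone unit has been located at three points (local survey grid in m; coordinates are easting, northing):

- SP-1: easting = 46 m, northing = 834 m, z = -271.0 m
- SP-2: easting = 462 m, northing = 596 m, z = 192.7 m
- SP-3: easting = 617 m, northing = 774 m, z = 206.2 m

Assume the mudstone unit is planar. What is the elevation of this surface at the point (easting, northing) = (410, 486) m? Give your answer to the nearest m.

218 m

Two edge vectors: SP-1→SP-2 = (416, -238, 463.7), SP-1→SP-3 = (571, -60, 477.2).
Normal n = (SP-1→SP-2) × (SP-1→SP-3) = (-85751.6, 66257.5, 110938).
So ∂z/∂easting = −n_x/n_z = 0.77297 and ∂z/∂northing = −n_y/n_z = −0.59725.
Intercept c from SP-1: -271 − 35.56 + 498.10 = 191.55.
At (410, 486): z = 316.9 − 290.3 + 191.55 = 218.2 m.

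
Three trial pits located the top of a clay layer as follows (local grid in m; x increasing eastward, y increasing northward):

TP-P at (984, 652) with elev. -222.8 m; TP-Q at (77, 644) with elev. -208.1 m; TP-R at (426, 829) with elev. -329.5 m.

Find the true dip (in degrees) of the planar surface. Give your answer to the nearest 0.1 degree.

Let the plane be z = a·x + b·y + c.
TP-Q−TP-P: −907a − 8b = 14.7;  TP-R−TP-P: −558a + 177b = −106.7.
Solving gives a = −0.01060, b = −0.63623.
Gradient magnitude |∇z| = √(a² + b²) = √(0.00011 + 0.40479) = 0.63632.
True dip = arctan(0.63632) = 32.5°, dipping toward N (azimuth ≈ 001°).

32.5°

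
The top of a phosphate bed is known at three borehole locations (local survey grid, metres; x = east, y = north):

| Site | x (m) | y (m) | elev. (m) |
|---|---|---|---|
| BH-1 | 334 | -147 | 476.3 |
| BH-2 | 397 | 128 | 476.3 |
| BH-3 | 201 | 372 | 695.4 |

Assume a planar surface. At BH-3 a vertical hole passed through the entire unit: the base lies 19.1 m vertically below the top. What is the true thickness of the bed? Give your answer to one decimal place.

Let the plane be z = a·x + b·y + c.
BH-2−BH-1: 63a + 275b = 0;  BH-3−BH-1: −133a + 519b = 219.1.
Solving gives a = −0.86980, b = 0.19926.
|∇z| = √(a²+b²) = 0.89233, so dip δ = arctan(0.89233) = 41.74°.
True thickness = vertical thickness × cos δ = 19.1 × cos 41.74° = 14.3 m.

14.3 m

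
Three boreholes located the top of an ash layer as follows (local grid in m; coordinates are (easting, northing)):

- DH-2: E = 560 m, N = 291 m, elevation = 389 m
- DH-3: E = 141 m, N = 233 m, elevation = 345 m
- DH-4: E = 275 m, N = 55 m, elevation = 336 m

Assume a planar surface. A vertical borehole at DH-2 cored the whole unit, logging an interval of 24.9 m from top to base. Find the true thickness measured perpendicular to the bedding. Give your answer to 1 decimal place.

24.6 m

Let the plane be z = a·E + b·N + c.
DH-3−DH-2: −419a − 58b = −44;  DH-4−DH-2: −285a − 236b = −53.
Solving gives a = 0.08876, b = 0.11738.
|∇z| = √(a²+b²) = 0.14717, so dip δ = arctan(0.14717) = 8.37°.
True thickness = vertical thickness × cos δ = 24.9 × cos 8.37° = 24.6 m.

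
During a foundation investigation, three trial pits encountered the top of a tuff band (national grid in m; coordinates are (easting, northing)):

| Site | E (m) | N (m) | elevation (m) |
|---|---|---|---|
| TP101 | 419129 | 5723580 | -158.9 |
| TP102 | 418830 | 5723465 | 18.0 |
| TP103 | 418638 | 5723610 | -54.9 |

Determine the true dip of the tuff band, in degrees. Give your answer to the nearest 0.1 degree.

Let the plane be z = a·E + b·N + c.
TP102−TP101: −299a − 115b = 176.9;  TP103−TP101: −491a + 30b = 104.
Solving gives a = −0.26388, b = −0.85217.
Gradient magnitude |∇z| = √(a² + b²) = √(0.06963 + 0.72620) = 0.89209.
True dip = arctan(0.89209) = 41.7°, dipping toward NNE (azimuth ≈ 017°).

41.7°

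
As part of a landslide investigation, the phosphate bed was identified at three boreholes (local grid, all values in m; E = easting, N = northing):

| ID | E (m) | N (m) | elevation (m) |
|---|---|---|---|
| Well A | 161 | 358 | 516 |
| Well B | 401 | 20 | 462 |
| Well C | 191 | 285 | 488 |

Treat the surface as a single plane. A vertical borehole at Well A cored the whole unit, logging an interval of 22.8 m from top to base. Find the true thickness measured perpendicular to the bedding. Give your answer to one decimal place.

Let the plane be z = a·E + b·N + c.
Well B−Well A: 240a − 338b = −54;  Well C−Well A: 30a − 73b = −28.
Solving gives a = 0.74824, b = 0.69106.
|∇z| = √(a²+b²) = 1.01854, so dip δ = arctan(1.01854) = 45.53°.
True thickness = vertical thickness × cos δ = 22.8 × cos 45.53° = 16.0 m.

16.0 m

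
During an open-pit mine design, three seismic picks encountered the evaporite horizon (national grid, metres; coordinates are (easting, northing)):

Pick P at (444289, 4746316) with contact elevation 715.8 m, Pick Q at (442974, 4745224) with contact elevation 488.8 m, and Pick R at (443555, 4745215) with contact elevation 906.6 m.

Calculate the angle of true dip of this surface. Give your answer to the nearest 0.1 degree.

43.8°

Two edge vectors: Pick P→Pick Q = (-1315, -1092, -227), Pick P→Pick R = (-734, -1101, 190.8).
Normal n = (Pick P→Pick Q) × (Pick P→Pick R) = (-458280.6, 417520, 646287).
So ∂z/∂E = −n_x/n_z = 0.70910 and ∂z/∂N = −n_y/n_z = −0.64603.
Gradient magnitude |∇z| = √(a² + b²) = √(0.50282 + 0.41735) = 0.95926.
True dip = arctan(0.95926) = 43.8°, dipping toward NW (azimuth ≈ 312°).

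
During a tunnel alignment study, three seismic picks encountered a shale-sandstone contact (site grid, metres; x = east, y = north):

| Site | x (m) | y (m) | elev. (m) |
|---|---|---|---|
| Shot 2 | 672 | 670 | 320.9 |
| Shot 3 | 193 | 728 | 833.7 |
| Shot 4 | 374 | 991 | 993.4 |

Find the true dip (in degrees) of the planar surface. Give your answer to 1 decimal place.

Let the plane be z = a·x + b·y + c.
Shot 3−Shot 2: −479a + 58b = 512.8;  Shot 4−Shot 2: −298a + 321b = 672.5.
Solving gives a = −0.92034, b = 1.24062.
Gradient magnitude |∇z| = √(a² + b²) = √(0.84703 + 1.53913) = 1.54472.
True dip = arctan(1.54472) = 57.1°, dipping toward SE (azimuth ≈ 143°).

57.1°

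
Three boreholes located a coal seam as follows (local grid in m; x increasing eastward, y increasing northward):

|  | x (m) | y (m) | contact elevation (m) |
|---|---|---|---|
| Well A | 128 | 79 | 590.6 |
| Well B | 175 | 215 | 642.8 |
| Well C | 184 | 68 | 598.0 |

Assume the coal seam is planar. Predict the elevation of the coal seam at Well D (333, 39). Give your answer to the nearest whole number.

Let the plane be z = a·x + b·y + c.
Well B−Well A: 47a + 136b = 52.2;  Well C−Well A: 56a − 11b = 7.4.
Solving gives a = 0.19434, b = 0.31666.
Then c = 590.6 − a·128 − b·79 = 540.71.
At (333, 39): z = 64.7 + 12.3 + 540.71 = 617.8 m.

618 m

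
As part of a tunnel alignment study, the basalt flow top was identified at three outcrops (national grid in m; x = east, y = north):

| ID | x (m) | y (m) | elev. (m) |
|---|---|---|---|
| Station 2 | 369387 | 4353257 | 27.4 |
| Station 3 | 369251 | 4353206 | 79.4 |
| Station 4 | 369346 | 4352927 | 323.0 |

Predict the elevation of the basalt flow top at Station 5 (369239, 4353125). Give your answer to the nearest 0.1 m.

Let the plane be z = a·x + b·y + c.
Station 3−Station 2: −136a − 51b = 52;  Station 4−Station 2: −41a − 330b = 295.6.
Solving gives a = −0.048713454, b = −0.889705298.
Then c = 27.4 − a·369387 − b·4353257 = 3891137.33.
At (369239, 4353125): z = −17986.9 − 3872998.4 + 3891137.33 = 152.1 m.

152.1 m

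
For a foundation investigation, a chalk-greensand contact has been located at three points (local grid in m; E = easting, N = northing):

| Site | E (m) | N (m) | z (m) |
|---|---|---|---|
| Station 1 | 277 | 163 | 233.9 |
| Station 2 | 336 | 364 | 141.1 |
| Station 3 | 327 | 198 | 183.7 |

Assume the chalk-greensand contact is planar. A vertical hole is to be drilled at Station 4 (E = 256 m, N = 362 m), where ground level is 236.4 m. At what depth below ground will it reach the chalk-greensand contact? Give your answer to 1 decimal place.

26.3 m

Let the plane be z = a·E + b·N + c.
Station 2−Station 1: 59a + 201b = −92.8;  Station 3−Station 1: 50a + 35b = −50.2.
Solving gives a = −0.85688, b = −0.21017.
Then c = 233.9 − a·277 − b·163 = 505.51.
At (256, 362): z_contact = −219.36 − 76.08 + 505.51 = 210.07 m.
Depth below ground = 236.4 − 210.07 = 26.3 m.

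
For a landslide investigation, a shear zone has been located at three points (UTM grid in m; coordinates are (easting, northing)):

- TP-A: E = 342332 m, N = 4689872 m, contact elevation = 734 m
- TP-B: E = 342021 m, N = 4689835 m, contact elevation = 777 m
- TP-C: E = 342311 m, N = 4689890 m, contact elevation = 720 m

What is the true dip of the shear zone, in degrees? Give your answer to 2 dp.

Let the plane be z = a·E + b·N + c.
TP-B−TP-A: −311a − 37b = 43;  TP-C−TP-A: −21a + 18b = −14.
Solving gives a = −0.04016, b = −0.82463.
Gradient magnitude |∇z| = √(a² + b²) = √(0.00161 + 0.68001) = 0.82560.
True dip = arctan(0.82560) = 39.54°, dipping toward N (azimuth ≈ 003°).

39.54°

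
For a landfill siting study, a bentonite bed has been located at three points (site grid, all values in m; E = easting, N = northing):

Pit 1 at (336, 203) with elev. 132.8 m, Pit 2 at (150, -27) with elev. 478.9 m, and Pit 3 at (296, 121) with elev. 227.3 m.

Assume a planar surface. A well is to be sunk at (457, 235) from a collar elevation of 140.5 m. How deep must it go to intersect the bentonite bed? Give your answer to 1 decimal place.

160.3 m

Let the plane be z = a·E + b·N + c.
Pit 2−Pit 1: −186a − 230b = 346.1;  Pit 3−Pit 1: −40a − 82b = 94.5.
Solving gives a = −1.09802, b = −0.61682.
Then c = 132.8 − a·336 − b·203 = 626.95.
At (457, 235): z_contact = −501.79 − 144.95 + 626.95 = -19.80 m.
Depth below ground = 140.5 − (-19.80) = 160.3 m.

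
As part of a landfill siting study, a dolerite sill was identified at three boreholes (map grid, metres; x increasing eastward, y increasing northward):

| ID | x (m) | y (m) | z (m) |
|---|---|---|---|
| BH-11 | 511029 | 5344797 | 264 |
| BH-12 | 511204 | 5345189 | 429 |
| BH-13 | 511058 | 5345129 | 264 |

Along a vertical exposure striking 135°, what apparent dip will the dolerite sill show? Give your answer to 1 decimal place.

Two edge vectors: BH-11→BH-12 = (175, 392, 165), BH-11→BH-13 = (29, 332, 0).
Normal n = (BH-11→BH-12) × (BH-11→BH-13) = (-54780, 4785, 46732).
So ∂z/∂x = −n_x/n_z = 1.17222 and ∂z/∂y = −n_y/n_z = −0.10239.
Unit vector along 135° is (sin 135°, cos 135°) = (0.7071, -0.7071).
Slope in that direction = a·(0.7071) + b·(-0.7071) = 0.90128.
Apparent dip = arctan|0.90128| = 42.0° (true dip is 49.6°, so apparent ≤ true as expected).

42.0°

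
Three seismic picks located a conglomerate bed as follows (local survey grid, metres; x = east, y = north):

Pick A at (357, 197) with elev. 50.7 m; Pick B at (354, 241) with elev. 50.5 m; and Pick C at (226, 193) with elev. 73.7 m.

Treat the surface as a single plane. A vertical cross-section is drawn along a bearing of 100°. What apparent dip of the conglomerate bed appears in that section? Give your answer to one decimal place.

Two edge vectors: Pick A→Pick B = (-3, 44, -0.2), Pick A→Pick C = (-131, -4, 23).
Normal n = (Pick A→Pick B) × (Pick A→Pick C) = (1011.2, 95.2, 5776).
So ∂z/∂x = −n_x/n_z = −0.17507 and ∂z/∂y = −n_y/n_z = −0.01648.
Unit vector along 100° is (sin 100°, cos 100°) = (0.9848, -0.1736).
Slope in that direction = a·(0.9848) + b·(-0.1736) = −0.16955.
Apparent dip = arctan|0.16955| = 9.6° (true dip is 10.0°, so apparent ≤ true as expected).

9.6°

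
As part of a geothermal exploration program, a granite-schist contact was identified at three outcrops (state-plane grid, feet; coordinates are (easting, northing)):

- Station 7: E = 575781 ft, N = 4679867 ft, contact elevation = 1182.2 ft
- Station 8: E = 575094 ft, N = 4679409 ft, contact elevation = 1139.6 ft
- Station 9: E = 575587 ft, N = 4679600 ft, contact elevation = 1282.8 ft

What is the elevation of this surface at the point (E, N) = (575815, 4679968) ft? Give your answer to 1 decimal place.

1120.2 ft

Two edge vectors: Station 7→Station 8 = (-687, -458, -42.6), Station 7→Station 9 = (-194, -267, 100.6).
Normal n = (Station 7→Station 8) × (Station 7→Station 9) = (-57449, 77376.6, 94577).
So ∂z/∂E = −n_x/n_z = 0.607430982 and ∂z/∂N = −n_y/n_z = −0.818133373.
Intercept c from Station 7: 1182.2 − 349747.22 + 3828755.37 = 3480190.35.
At (575815, 4679968): z = 349767.9 − 3828838.0 + 3480190.35 = 1120.2 ft.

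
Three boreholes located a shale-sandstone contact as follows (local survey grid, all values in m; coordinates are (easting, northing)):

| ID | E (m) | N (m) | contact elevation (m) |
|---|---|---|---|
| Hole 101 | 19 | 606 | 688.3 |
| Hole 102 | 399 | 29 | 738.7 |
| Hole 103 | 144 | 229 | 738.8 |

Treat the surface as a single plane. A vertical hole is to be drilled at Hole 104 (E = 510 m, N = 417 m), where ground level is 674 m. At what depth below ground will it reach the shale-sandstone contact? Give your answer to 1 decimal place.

Two edge vectors: Hole 101→Hole 102 = (380, -577, 50.4), Hole 101→Hole 103 = (125, -377, 50.5).
Normal n = (Hole 101→Hole 102) × (Hole 101→Hole 103) = (-10137.7, -12890, -71135).
So ∂z/∂E = −n_x/n_z = −0.14251 and ∂z/∂N = −n_y/n_z = −0.18120.
Intercept c from Hole 101: 688.3 + 2.71 + 109.81 = 800.82.
At (510, 417): z_contact = −72.68 − 75.56 + 800.82 = 652.57 m.
Depth below ground = 674 − 652.57 = 21.4 m.

21.4 m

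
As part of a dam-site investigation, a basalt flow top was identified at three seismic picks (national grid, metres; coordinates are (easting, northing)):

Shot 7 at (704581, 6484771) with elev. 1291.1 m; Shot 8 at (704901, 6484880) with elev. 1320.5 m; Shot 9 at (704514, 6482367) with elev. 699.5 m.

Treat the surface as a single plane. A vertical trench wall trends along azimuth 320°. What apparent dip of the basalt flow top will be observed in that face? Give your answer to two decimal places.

10.38°

Let the plane be z = a·E + b·N + c.
Shot 8−Shot 7: 320a + 109b = 29.4;  Shot 9−Shot 7: −67a − 2404b = −591.6.
Solving gives a = 0.00813, b = 0.24586.
Unit vector along 320° is (sin 320°, cos 320°) = (-0.6428, 0.7660).
Slope in that direction = a·(-0.6428) + b·(0.7660) = 0.18312.
Apparent dip = arctan|0.18312| = 10.38° (true dip is 13.8°, so apparent ≤ true as expected).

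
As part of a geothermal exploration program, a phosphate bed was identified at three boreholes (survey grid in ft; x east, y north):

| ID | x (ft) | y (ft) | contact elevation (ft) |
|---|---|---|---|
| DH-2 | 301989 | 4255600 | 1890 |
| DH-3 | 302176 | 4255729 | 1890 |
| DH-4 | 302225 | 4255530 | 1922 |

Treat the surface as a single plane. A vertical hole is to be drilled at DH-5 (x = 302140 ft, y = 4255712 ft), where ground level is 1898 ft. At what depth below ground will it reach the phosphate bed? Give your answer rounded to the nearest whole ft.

Let the plane be z = a·x + b·y + c.
DH-3−DH-2: 187a + 129b = 0;  DH-4−DH-2: 236a − 70b = 32.
Solving gives a = 0.09482244, b = −0.13745578.
Then c = 1890 − a·301989 − b·4255600 = 558211.49.
At (302140, 4255712): z_contact = 28649.7 − 584972.2 + 558211.49 = 1888.9 ft.
Depth below ground = 1898 − 1888.9 = 9 ft.

9 ft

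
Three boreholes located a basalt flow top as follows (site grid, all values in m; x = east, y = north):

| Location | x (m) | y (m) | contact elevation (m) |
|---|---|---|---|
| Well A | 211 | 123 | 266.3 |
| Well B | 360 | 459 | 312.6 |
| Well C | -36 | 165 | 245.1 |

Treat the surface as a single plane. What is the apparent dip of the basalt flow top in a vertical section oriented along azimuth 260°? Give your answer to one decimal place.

6.6°

Two edge vectors: Well A→Well B = (149, 336, 46.3), Well A→Well C = (-247, 42, -21.2).
Normal n = (Well A→Well B) × (Well A→Well C) = (-9067.8, -8277.3, 89250).
So ∂z/∂x = −n_x/n_z = 0.10160 and ∂z/∂y = −n_y/n_z = 0.09274.
Unit vector along 260° is (sin 260°, cos 260°) = (-0.9848, -0.1736).
Slope in that direction = a·(-0.9848) + b·(-0.1736) = −0.11616.
Apparent dip = arctan|0.11616| = 6.6° (true dip is 7.8°, so apparent ≤ true as expected).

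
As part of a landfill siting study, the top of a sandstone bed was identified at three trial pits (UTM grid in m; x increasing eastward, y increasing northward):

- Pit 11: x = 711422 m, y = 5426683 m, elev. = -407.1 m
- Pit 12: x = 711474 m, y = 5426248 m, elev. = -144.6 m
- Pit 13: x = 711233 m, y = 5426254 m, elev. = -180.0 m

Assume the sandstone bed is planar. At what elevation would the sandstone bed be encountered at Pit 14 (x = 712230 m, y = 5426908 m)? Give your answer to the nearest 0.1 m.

-432.5 m

Let the plane be z = a·x + b·y + c.
Pit 12−Pit 11: 52a − 435b = 262.5;  Pit 13−Pit 11: −189a − 429b = 227.1.
Solving gives a = 0.132257972, b = −0.587638127.
Then c = -407.1 − a·711422 − b·5426683 = 3094427.51.
At (712230, 5426908): z = 94198.1 − 3189058.1 + 3094427.51 = -432.5 m.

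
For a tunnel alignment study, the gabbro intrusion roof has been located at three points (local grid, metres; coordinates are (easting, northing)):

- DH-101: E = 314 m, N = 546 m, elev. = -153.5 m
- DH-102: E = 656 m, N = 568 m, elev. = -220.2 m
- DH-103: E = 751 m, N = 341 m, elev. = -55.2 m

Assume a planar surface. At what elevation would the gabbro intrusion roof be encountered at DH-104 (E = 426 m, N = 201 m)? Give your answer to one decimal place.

101.9 m

Two edge vectors: DH-101→DH-102 = (342, 22, -66.7), DH-101→DH-103 = (437, -205, 98.3).
Normal n = (DH-101→DH-102) × (DH-101→DH-103) = (-11510.9, -62766.5, -79724).
So ∂z/∂E = −n_x/n_z = −0.14438 and ∂z/∂N = −n_y/n_z = −0.78730.
Intercept c from DH-101: -153.5 + 45.34 + 429.86 = 321.70.
At (426, 201): z = −61.5 − 158.2 + 321.70 = 101.9 m.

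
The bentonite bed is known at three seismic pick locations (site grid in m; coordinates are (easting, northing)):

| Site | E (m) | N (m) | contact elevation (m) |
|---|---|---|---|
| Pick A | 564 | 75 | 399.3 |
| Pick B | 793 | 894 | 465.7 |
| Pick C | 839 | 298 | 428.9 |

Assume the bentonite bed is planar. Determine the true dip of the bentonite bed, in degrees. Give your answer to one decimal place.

Two edge vectors: Pick A→Pick B = (229, 819, 66.4), Pick A→Pick C = (275, 223, 29.6).
Normal n = (Pick A→Pick B) × (Pick A→Pick C) = (9435.2, 11481.6, -174158).
So ∂z/∂E = −n_x/n_z = 0.05418 and ∂z/∂N = −n_y/n_z = 0.06593.
Gradient magnitude |∇z| = √(a² + b²) = √(0.00294 + 0.00435) = 0.08533.
True dip = arctan(0.08533) = 4.9°, dipping toward SW (azimuth ≈ 219°).

4.9°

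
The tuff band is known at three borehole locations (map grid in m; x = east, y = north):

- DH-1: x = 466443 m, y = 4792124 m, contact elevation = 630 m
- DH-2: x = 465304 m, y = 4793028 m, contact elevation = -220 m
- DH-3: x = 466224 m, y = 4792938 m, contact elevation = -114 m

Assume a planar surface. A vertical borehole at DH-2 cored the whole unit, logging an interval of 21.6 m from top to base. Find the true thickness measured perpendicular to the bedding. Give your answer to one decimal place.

Two edge vectors: DH-1→DH-2 = (-1139, 904, -850), DH-1→DH-3 = (-219, 814, -744).
Normal n = (DH-1→DH-2) × (DH-1→DH-3) = (19324, -661266, -729170).
So ∂z/∂x = −n_x/n_z = 0.02650 and ∂z/∂y = −n_y/n_z = −0.90687.
|∇z| = √(a²+b²) = 0.90726, so dip δ = arctan(0.90726) = 42.22°.
True thickness = vertical thickness × cos δ = 21.6 × cos 42.22° = 16.0 m.

16.0 m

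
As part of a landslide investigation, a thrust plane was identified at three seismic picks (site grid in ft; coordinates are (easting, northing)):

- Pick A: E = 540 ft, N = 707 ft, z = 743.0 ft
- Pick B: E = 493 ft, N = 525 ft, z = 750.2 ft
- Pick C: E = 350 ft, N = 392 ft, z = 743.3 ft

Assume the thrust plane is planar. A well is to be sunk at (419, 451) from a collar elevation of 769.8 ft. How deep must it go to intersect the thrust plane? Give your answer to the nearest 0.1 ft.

22.8 ft

Let the plane be z = a·E + b·N + c.
Pick B−Pick A: −47a − 182b = 7.2;  Pick C−Pick A: −190a − 315b = 0.3.
Solving gives a = 0.11193, b = −0.06847.
Then c = 743 − a·540 − b·707 = 730.96.
At (419, 451): z_contact = 46.90 − 30.88 + 730.96 = 746.98 ft.
Depth below ground = 769.8 − 746.98 = 22.8 ft.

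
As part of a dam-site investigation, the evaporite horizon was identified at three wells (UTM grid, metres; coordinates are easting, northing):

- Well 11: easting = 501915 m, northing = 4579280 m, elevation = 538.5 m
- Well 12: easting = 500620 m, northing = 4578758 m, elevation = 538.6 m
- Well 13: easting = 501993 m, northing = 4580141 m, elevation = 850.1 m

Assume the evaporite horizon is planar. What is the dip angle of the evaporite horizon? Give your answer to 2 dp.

Let the plane be z = a·easting + b·northing + c.
Well 12−Well 11: −1295a − 522b = 0.1;  Well 13−Well 11: 78a + 861b = 311.6.
Solving gives a = −0.15149, b = 0.37563.
Gradient magnitude |∇z| = √(a² + b²) = √(0.02295 + 0.14110) = 0.40503.
True dip = arctan(0.40503) = 22.05°, dipping toward SSE (azimuth ≈ 158°).

22.05°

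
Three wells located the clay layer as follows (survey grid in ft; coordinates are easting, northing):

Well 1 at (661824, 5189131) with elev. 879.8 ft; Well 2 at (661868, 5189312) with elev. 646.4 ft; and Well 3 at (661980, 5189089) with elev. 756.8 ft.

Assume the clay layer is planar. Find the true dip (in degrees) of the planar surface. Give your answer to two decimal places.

56.00°

Two edge vectors: Well 1→Well 2 = (44, 181, -233.4), Well 1→Well 3 = (156, -42, -123).
Normal n = (Well 1→Well 2) × (Well 1→Well 3) = (-32065.8, -30998.4, -30084).
So ∂z/∂easting = −n_x/n_z = −1.06588 and ∂z/∂northing = −n_y/n_z = −1.03039.
Gradient magnitude |∇z| = √(a² + b²) = √(1.13609 + 1.06171) = 1.48250.
True dip = arctan(1.48250) = 56.00°, dipping toward NE (azimuth ≈ 046°).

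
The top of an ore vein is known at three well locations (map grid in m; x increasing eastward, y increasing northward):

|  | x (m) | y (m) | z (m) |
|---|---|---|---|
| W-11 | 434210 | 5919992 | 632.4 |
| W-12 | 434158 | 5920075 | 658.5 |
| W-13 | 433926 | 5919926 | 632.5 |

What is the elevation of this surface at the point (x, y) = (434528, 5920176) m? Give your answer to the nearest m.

662 m

Let the plane be z = a·x + b·y + c.
W-12−W-11: −52a + 83b = 26.1;  W-13−W-11: −284a − 66b = 0.1.
Solving gives a = −0.06409791, b = 0.27430010.
Then c = 632.4 − a·434210 − b·5919992 = −1595390.07.
At (434528, 5920176): z = −27852.3 + 1623904.9 − 1595390.07 = 662.5 m.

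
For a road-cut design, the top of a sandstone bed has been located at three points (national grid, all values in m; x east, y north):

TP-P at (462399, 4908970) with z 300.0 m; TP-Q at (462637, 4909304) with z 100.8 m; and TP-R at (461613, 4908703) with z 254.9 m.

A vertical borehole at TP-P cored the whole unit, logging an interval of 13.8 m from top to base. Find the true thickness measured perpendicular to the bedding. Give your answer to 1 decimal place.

Two edge vectors: TP-P→TP-Q = (238, 334, -199.2), TP-P→TP-R = (-786, -267, -45.1).
Normal n = (TP-P→TP-Q) × (TP-P→TP-R) = (-68249.8, 167305, 198978).
So ∂z/∂x = −n_x/n_z = 0.34300 and ∂z/∂y = −n_y/n_z = −0.84082.
|∇z| = √(a²+b²) = 0.90809, so dip δ = arctan(0.90809) = 42.24°.
True thickness = vertical thickness × cos δ = 13.8 × cos 42.24° = 10.2 m.

10.2 m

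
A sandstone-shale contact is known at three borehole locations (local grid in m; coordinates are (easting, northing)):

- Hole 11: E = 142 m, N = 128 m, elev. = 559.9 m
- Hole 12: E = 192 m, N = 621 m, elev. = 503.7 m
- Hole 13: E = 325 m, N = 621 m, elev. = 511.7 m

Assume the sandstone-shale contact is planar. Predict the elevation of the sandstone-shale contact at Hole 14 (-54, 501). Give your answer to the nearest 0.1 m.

503.3 m

Two edge vectors: Hole 11→Hole 12 = (50, 493, -56.2), Hole 11→Hole 13 = (183, 493, -48.2).
Normal n = (Hole 11→Hole 12) × (Hole 11→Hole 13) = (3944, -7874.6, -65569).
So ∂z/∂E = −n_x/n_z = 0.06015 and ∂z/∂N = −n_y/n_z = −0.12010.
Intercept c from Hole 11: 559.9 − 8.54 + 15.37 = 566.73.
At (-54, 501): z = −3.2 − 60.2 + 566.73 = 503.3 m.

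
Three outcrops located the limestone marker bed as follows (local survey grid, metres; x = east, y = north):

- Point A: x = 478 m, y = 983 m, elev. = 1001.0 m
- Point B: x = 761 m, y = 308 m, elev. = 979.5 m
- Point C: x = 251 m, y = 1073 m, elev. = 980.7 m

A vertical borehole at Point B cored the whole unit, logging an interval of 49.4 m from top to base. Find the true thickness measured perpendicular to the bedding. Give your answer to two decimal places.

48.87 m

Two edge vectors: Point A→Point B = (283, -675, -21.5), Point A→Point C = (-227, 90, -20.3).
Normal n = (Point A→Point B) × (Point A→Point C) = (15637.5, 10625.4, -127755).
So ∂z/∂x = −n_x/n_z = 0.12240 and ∂z/∂y = −n_y/n_z = 0.08317.
|∇z| = √(a²+b²) = 0.14799, so dip δ = arctan(0.14799) = 8.42°.
True thickness = vertical thickness × cos δ = 49.4 × cos 8.42° = 48.87 m.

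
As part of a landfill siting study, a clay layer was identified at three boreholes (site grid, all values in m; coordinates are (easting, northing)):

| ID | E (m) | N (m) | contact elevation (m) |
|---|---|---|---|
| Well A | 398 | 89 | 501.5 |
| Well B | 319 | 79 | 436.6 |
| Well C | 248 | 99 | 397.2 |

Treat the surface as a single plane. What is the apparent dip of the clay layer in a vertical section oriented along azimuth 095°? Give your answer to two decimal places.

Let the plane be z = a·E + b·N + c.
Well B−Well A: −79a − 10b = −64.9;  Well C−Well A: −150a + 10b = −104.3.
Solving gives a = 0.73886, b = 0.65297.
Unit vector along 095° is (sin 95°, cos 95°) = (0.9962, -0.0872).
Slope in that direction = a·(0.9962) + b·(-0.0872) = 0.67914.
Apparent dip = arctan|0.67914| = 34.18° (true dip is 44.6°, so apparent ≤ true as expected).

34.18°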